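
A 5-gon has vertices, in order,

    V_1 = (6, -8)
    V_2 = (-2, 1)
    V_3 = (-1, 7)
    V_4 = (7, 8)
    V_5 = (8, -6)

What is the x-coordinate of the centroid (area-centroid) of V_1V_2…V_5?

Apply the surveyor's formula. First the cross-terms c_i = x_i·y_{i+1} − x_{i+1}·y_i:
  -10, -13, -57, -106, -28  ⇒  2A = -214, A = -107.
Then Σ (x_i + x_{i+1})·c_i = -2325, so x̄ = -2325 / (6·(-107)) = 775/214.

775/214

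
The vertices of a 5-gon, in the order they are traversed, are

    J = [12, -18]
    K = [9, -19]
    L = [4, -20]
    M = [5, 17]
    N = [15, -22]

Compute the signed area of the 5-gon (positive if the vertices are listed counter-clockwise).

-186.5

Apply the shoelace (surveyor's) formula: 2A = Σ (x_i·y_{i+1} − x_{i+1}·y_i), indices taken mod 5.
J→K: (12)(-19) − (9)(-18) = -66
K→L: (9)(-20) − (4)(-19) = -104
L→M: (4)(17) − (5)(-20) = 168
M→N: (5)(-22) − (15)(17) = -365
N→J: (15)(-18) − (12)(-22) = -6
Σ = -373
Signed area = Σ/2 = -186.5 (negative ⇒ clockwise traversal).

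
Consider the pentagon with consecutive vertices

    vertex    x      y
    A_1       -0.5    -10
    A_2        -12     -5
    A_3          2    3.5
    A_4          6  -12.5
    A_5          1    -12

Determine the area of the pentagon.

Cross-terms: -117.5, -32, -46, -59.5, -16  ⇒  Σ = -271
Area = |Σ|/2 = 135.5.

135.5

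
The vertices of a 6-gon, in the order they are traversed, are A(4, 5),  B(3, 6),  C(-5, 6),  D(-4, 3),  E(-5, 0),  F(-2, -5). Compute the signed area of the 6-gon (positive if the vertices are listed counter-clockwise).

Apply the shoelace (surveyor's) formula: 2A = Σ (x_i·y_{i+1} − x_{i+1}·y_i), indices taken mod 6.
Cross-terms: 9, 48, 9, 15, 25, 10  ⇒  Σ = 116
Signed area = Σ/2 = 58 (positive ⇒ counter-clockwise traversal).

58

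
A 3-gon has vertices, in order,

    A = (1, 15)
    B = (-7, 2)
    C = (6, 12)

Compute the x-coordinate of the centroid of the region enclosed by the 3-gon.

0

Apply the shoelace formula. First the cross-terms c_i = x_i·y_{i+1} − x_{i+1}·y_i:
  107, -96, 78  ⇒  2A = 89, A = 44.5.
Then Σ (x_i + x_{i+1})·c_i = 0, so x̄ = 0 / (6·44.5) = 0.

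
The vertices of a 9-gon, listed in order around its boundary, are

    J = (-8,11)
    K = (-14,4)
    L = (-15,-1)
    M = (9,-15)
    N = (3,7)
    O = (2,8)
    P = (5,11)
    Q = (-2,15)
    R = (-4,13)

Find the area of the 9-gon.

Cross-terms: 122, 74, 234, 108, 10, -18, 97, 34, 60  ⇒  Σ = 721
Area = |Σ|/2 = 360.5.

360.5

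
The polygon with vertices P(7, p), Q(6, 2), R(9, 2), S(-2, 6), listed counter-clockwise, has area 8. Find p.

Write out the shoelace sum; only the two edges meeting at P involve p:
2·Area = [((-2)·p − 7·6) + (7·2 − 6·p)] + 52
       = -8·p + 24 = 16
⇒ p = 1.

1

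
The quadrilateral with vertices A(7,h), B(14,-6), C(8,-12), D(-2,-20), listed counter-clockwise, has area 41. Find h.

The doubled signed area Σ (x_i y_{i+1} − x_{i+1} y_i) is linear in h.
With h=0 it equals -206; the coefficient of h is -16 (from the two edges through A).
So -16·h + -206 = 2·41 = 82 ⇒ h = -18.

-18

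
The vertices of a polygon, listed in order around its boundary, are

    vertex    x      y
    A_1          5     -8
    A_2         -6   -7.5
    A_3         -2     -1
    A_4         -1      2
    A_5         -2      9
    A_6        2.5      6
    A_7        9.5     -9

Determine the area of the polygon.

124.75

Apply the surveyor's formula: 2A = Σ (x_i·y_{i+1} − x_{i+1}·y_i), indices taken mod 7.
Cross-terms: -85.5, -9, -5, -5, -34.5, -79.5, -31  ⇒  Σ = -249.5
Area = |Σ|/2 = 124.75.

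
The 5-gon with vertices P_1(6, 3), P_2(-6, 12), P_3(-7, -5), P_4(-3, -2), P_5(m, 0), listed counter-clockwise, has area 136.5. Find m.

14

Write out the shoelace sum; only the two edges meeting at P_5 involve m:
2·Area = [((-3)·0 − m·(-2)) + (m·3 − 6·0)] + 203
       = 5·m + 203 = 273
⇒ m = 14.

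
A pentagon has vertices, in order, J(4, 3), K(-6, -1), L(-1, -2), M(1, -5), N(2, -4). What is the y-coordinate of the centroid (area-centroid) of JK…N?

Apply the surveyor's formula. First the cross-terms c_i = x_i·y_{i+1} − x_{i+1}·y_i:
  14, 11, 7, 6, 22  ⇒  2A = 60, A = 30.
Then Σ (y_i + y_{i+1})·c_i = -130, so ȳ = -130 / (6·30) = -13/18.

-13/18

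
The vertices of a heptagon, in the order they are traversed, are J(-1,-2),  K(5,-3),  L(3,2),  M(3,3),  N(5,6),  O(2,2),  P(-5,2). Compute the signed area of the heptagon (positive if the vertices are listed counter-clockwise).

31

Apply the shoelace (surveyor's) formula: 2A = Σ (x_i·y_{i+1} − x_{i+1}·y_i), indices taken mod 7.
Cross-terms: 13, 19, 3, 3, -2, 14, 12  ⇒  Σ = 62
Signed area = Σ/2 = 31 (positive ⇒ counter-clockwise traversal).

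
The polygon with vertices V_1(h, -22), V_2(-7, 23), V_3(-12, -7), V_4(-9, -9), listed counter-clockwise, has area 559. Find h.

22

Write out the shoelace sum; only the two edges meeting at V_1 involve h:
2·Area = [((-9)·(-22) − h·(-9)) + (h·23 − (-7)·(-22))] + 370
       = 32·h + 414 = 1118
⇒ h = 22.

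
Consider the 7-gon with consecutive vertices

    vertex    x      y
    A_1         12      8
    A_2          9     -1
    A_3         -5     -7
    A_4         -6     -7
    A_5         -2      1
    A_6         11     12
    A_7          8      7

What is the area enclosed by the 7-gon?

Apply Gauss's area formula: 2A = Σ (x_i·y_{i+1} − x_{i+1}·y_i), indices taken mod 7.
Σ = (-84) + (-68) + (-7) + (-20) + (-35) + (-19) + (-20) = -253
Area = |Σ|/2 = 126.5.

126.5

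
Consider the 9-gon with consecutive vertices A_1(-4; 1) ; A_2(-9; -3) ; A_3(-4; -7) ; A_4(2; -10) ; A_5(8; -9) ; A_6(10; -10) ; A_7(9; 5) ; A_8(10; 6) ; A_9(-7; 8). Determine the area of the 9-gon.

Σ = (21) + (51) + (54) + (62) + (10) + (140) + (4) + (122) + (25) = 489
Area = |Σ|/2 = 244.5.

244.5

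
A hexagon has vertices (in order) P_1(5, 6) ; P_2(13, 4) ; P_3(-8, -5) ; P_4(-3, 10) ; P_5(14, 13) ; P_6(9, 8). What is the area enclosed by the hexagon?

178

Cross-terms: -58, -33, -95, -179, -5, 14  ⇒  Σ = -356
Area = |Σ|/2 = 178.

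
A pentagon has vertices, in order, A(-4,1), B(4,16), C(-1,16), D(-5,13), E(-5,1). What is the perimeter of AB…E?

40

|AB| = √((8)² + (15)²) = √289 = 17
|BC| = √((-5)² + (0)²) = √25 = 5
|CD| = √((-4)² + (-3)²) = √25 = 5
|DE| = √((0)² + (-12)²) = √144 = 12
|EA| = √((1)² + (0)²) = √1 = 1
Perimeter = 17 + 5 + 5 + 12 + 1 = 40.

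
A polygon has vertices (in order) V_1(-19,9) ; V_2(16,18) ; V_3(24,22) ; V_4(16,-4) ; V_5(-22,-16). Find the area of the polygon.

Apply Gauss's area formula: 2A = Σ (x_i·y_{i+1} − x_{i+1}·y_i), indices taken mod 5.
V_1→V_2: (-19)(18) − (16)(9) = -486
V_2→V_3: (16)(22) − (24)(18) = -80
V_3→V_4: (24)(-4) − (16)(22) = -448
V_4→V_5: (16)(-16) − (-22)(-4) = -344
V_5→V_1: (-22)(9) − (-19)(-16) = -502
Σ = -1860
Area = |Σ|/2 = 930.

930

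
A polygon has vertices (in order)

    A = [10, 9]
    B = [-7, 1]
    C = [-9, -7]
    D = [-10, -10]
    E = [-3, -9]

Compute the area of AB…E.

137

Apply the surveyor's formula: 2A = Σ (x_i·y_{i+1} − x_{i+1}·y_i), indices taken mod 5.
Cross-terms: 73, 58, 20, 60, 63  ⇒  Σ = 274
Area = |Σ|/2 = 137.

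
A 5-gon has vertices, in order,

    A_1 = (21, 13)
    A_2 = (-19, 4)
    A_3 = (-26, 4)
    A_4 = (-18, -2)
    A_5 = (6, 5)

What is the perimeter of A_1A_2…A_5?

|A_1A_2| = √((-40)² + (-9)²) = √1681 = 41
|A_2A_3| = √((-7)² + (0)²) = √49 = 7
|A_3A_4| = √((8)² + (-6)²) = √100 = 10
|A_4A_5| = √((24)² + (7)²) = √625 = 25
|A_5A_1| = √((15)² + (8)²) = √289 = 17
Perimeter = 41 + 7 + 10 + 25 + 17 = 100.

100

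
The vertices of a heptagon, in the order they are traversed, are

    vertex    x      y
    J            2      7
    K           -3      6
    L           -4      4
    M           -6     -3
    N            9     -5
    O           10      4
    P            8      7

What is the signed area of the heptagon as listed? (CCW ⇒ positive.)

Apply the shoelace (surveyor's) formula: 2A = Σ (x_i·y_{i+1} − x_{i+1}·y_i), indices taken mod 7.
J→K: (2)(6) − (-3)(7) = 33
K→L: (-3)(4) − (-4)(6) = 12
L→M: (-4)(-3) − (-6)(4) = 36
M→N: (-6)(-5) − (9)(-3) = 57
N→O: (9)(4) − (10)(-5) = 86
O→P: (10)(7) − (8)(4) = 38
P→J: (8)(7) − (2)(7) = 42
Σ = 304
Signed area = Σ/2 = 152 (positive ⇒ counter-clockwise traversal).

152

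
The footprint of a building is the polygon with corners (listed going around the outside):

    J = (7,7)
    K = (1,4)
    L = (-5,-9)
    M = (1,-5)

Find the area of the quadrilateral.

54

Apply the surveyor's formula: 2A = Σ (x_i·y_{i+1} − x_{i+1}·y_i), indices taken mod 4.
Σ = (21) + (11) + (34) + (42) = 108
Area = |Σ|/2 = 54.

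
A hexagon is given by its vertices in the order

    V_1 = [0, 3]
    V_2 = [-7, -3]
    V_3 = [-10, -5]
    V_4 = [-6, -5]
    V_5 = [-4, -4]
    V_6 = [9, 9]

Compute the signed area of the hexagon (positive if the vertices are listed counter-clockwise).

38.5

Apply the shoelace formula: 2A = Σ (x_i·y_{i+1} − x_{i+1}·y_i), indices taken mod 6.
Cross-terms: 21, 5, 20, 4, 0, 27  ⇒  Σ = 77
Signed area = Σ/2 = 38.5 (positive ⇒ counter-clockwise traversal).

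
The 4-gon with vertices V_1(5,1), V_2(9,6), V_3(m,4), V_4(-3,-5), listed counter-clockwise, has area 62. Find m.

Write out the shoelace sum; only the two edges meeting at V_3 involve m:
2·Area = [(9·4 − m·6) + (m·(-5) − (-3)·4)] + 43
       = -11·m + 91 = 124
⇒ m = -3.

-3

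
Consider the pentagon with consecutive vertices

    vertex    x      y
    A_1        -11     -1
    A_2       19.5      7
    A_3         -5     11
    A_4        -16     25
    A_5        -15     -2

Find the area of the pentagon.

Apply the shoelace formula: 2A = Σ (x_i·y_{i+1} − x_{i+1}·y_i), indices taken mod 5.
Σ = (-57.5) + (249.5) + (51) + (407) + (-7) = 643
Area = |Σ|/2 = 321.5.

321.5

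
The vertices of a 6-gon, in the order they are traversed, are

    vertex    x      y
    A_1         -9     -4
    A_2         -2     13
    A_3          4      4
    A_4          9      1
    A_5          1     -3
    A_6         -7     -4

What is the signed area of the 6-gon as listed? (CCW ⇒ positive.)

Apply the surveyor's formula: 2A = Σ (x_i·y_{i+1} − x_{i+1}·y_i), indices taken mod 6.
A_1→A_2: (-9)(13) − (-2)(-4) = -125
A_2→A_3: (-2)(4) − (4)(13) = -60
A_3→A_4: (4)(1) − (9)(4) = -32
A_4→A_5: (9)(-3) − (1)(1) = -28
A_5→A_6: (1)(-4) − (-7)(-3) = -25
A_6→A_1: (-7)(-4) − (-9)(-4) = -8
Σ = -278
Signed area = Σ/2 = -139 (negative ⇒ clockwise traversal).

-139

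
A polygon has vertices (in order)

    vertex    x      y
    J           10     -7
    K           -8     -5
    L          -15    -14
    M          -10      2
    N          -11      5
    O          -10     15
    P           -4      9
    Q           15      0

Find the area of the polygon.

Σ = (-106) + (37) + (-170) + (-28) + (-115) + (-30) + (-135) + (-105) = -652
Area = |Σ|/2 = 326.

326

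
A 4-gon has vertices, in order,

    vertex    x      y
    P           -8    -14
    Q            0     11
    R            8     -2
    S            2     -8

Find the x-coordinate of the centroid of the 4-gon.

Apply the shoelace formula. First the cross-terms c_i = x_i·y_{i+1} − x_{i+1}·y_i:
  -88, -88, -60, -92  ⇒  2A = -328, A = -164.
Then Σ (x_i + x_{i+1})·c_i = -48, so x̄ = -48 / (6·(-164)) = 2/41.

2/41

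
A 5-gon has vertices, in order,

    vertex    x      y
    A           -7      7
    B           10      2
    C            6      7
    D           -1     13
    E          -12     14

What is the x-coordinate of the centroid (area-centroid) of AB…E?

Apply the shoelace (surveyor's) formula. First the cross-terms c_i = x_i·y_{i+1} − x_{i+1}·y_i:
  -84, 58, 85, 142, 14  ⇒  2A = 215, A = 107.5.
Then Σ (x_i + x_{i+1})·c_i = -1011, so x̄ = -1011 / (6·107.5) = -337/215.

-337/215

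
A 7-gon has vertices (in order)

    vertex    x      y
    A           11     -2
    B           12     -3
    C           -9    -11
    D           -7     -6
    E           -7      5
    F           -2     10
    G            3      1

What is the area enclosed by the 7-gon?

Apply Gauss's area formula: 2A = Σ (x_i·y_{i+1} − x_{i+1}·y_i), indices taken mod 7.
A→B: (11)(-3) − (12)(-2) = -9
B→C: (12)(-11) − (-9)(-3) = -159
C→D: (-9)(-6) − (-7)(-11) = -23
D→E: (-7)(5) − (-7)(-6) = -77
E→F: (-7)(10) − (-2)(5) = -60
F→G: (-2)(1) − (3)(10) = -32
G→A: (3)(-2) − (11)(1) = -17
Σ = -377
Area = |Σ|/2 = 188.5.

188.5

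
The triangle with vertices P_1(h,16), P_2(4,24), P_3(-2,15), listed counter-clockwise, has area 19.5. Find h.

Write out the shoelace sum; only the two edges meeting at P_1 involve h:
2·Area = [((-2)·16 − h·15) + (h·24 − 4·16)] + 108
       = 9·h + 12 = 39
⇒ h = 3.

3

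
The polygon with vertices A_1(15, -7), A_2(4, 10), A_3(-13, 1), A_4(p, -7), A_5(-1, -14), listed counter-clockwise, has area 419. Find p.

The doubled signed area Σ (x_i y_{i+1} − x_{i+1} y_i) is linear in p.
With p=0 it equals 613; the coefficient of p is -15 (from the two edges through A_4).
So -15·p + 613 = 2·419 = 838 ⇒ p = -15.

-15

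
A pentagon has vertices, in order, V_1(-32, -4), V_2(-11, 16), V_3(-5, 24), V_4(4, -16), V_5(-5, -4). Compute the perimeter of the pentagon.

|V_1V_2| = √((21)² + (20)²) = √841 = 29
|V_2V_3| = √((6)² + (8)²) = √100 = 10
|V_3V_4| = √((9)² + (-40)²) = √1681 = 41
|V_4V_5| = √((-9)² + (12)²) = √225 = 15
|V_5V_1| = √((-27)² + (0)²) = √729 = 27
Perimeter = 29 + 10 + 41 + 15 + 27 = 122.

122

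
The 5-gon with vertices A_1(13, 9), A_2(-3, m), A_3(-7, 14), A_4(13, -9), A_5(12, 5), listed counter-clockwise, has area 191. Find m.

15

The doubled signed area Σ (x_i y_{i+1} − x_{i+1} y_i) is linear in m.
With m=0 it equals 82; the coefficient of m is 20 (from the two edges through A_2).
So 20·m + 82 = 2·191 = 382 ⇒ m = 15.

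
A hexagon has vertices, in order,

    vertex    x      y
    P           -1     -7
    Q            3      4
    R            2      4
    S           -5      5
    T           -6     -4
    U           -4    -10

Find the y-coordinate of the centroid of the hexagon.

Apply the shoelace (surveyor's) formula. First the cross-terms c_i = x_i·y_{i+1} − x_{i+1}·y_i:
  17, 4, 30, 50, 44, 18  ⇒  2A = 163, A = 81.5.
Then Σ (y_i + y_{i+1})·c_i = -621, so ȳ = -621 / (6·81.5) = -207/163.

-207/163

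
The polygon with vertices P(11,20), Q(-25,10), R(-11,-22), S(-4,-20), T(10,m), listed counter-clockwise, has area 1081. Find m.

-24

Write out the shoelace sum; only the two edges meeting at T involve m:
2·Area = [((-4)·m − 10·(-20)) + (10·20 − 11·m)] + 1402
       = -15·m + 1802 = 2162
⇒ m = -24.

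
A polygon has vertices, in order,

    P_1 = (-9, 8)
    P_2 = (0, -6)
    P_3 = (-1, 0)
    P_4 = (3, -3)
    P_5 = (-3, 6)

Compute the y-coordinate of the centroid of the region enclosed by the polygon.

Apply Gauss's area formula. First the cross-terms c_i = x_i·y_{i+1} − x_{i+1}·y_i:
  54, -6, 3, 9, 30  ⇒  2A = 90, A = 45.
Then Σ (y_i + y_{i+1})·c_i = 582, so ȳ = 582 / (6·45) = 97/45.

97/45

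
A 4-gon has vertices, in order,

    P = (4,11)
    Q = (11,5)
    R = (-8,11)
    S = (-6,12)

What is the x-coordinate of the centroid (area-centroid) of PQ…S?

32/21

Apply the surveyor's formula. First the cross-terms c_i = x_i·y_{i+1} − x_{i+1}·y_i:
  -101, 161, -30, -114  ⇒  2A = -84, A = -42.
Then Σ (x_i + x_{i+1})·c_i = -384, so x̄ = -384 / (6·(-42)) = 32/21.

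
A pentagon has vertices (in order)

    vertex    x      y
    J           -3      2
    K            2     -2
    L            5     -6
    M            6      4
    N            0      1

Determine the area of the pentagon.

J→K: (-3)(-2) − (2)(2) = 2
K→L: (2)(-6) − (5)(-2) = -2
L→M: (5)(4) − (6)(-6) = 56
M→N: (6)(1) − (0)(4) = 6
N→J: (0)(2) − (-3)(1) = 3
Σ = 65
Area = |Σ|/2 = 32.5.

32.5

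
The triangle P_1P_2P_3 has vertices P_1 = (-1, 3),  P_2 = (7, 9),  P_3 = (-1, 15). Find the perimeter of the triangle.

32

|P_1P_2| = √((8)² + (6)²) = √100 = 10
|P_2P_3| = √((-8)² + (6)²) = √100 = 10
|P_3P_1| = √((0)² + (-12)²) = √144 = 12
Perimeter = 10 + 10 + 12 = 32.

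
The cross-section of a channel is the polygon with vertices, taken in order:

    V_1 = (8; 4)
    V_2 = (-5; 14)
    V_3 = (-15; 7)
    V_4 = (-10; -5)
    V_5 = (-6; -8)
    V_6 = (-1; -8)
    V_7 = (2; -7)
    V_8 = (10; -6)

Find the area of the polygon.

355.5

Σ = (132) + (175) + (145) + (50) + (40) + (23) + (58) + (88) = 711
Area = |Σ|/2 = 355.5.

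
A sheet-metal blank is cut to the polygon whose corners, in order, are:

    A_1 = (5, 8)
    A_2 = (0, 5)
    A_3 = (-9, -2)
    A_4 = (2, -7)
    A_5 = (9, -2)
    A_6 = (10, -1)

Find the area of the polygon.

Apply Gauss's area formula: 2A = Σ (x_i·y_{i+1} − x_{i+1}·y_i), indices taken mod 6.
Σ = (25) + (45) + (67) + (59) + (11) + (85) = 292
Area = |Σ|/2 = 146.

146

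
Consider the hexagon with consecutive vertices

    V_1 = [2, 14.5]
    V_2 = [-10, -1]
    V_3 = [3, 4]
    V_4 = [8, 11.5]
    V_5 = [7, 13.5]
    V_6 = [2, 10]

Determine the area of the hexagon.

Apply Gauss's area formula: 2A = Σ (x_i·y_{i+1} − x_{i+1}·y_i), indices taken mod 6.
V_1→V_2: (2)(-1) − (-10)(14.5) = 143
V_2→V_3: (-10)(4) − (3)(-1) = -37
V_3→V_4: (3)(11.5) − (8)(4) = 2.5
V_4→V_5: (8)(13.5) − (7)(11.5) = 27.5
V_5→V_6: (7)(10) − (2)(13.5) = 43
V_6→V_1: (2)(14.5) − (2)(10) = 9
Σ = 188
Area = |Σ|/2 = 94.

94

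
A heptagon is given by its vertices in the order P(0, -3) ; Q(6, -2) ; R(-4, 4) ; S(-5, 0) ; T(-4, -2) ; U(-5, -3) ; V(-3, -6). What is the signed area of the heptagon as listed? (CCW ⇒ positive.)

Apply the surveyor's formula: 2A = Σ (x_i·y_{i+1} − x_{i+1}·y_i), indices taken mod 7.
P→Q: (0)(-2) − (6)(-3) = 18
Q→R: (6)(4) − (-4)(-2) = 16
R→S: (-4)(0) − (-5)(4) = 20
S→T: (-5)(-2) − (-4)(0) = 10
T→U: (-4)(-3) − (-5)(-2) = 2
U→V: (-5)(-6) − (-3)(-3) = 21
V→P: (-3)(-3) − (0)(-6) = 9
Σ = 96
Signed area = Σ/2 = 48 (positive ⇒ counter-clockwise traversal).

48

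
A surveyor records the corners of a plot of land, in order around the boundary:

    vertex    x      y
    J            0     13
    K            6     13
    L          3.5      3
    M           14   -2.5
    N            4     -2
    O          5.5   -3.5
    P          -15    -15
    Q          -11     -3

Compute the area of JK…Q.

J→K: (0)(13) − (6)(13) = -78
K→L: (6)(3) − (3.5)(13) = -27.5
L→M: (3.5)(-2.5) − (14)(3) = -50.75
M→N: (14)(-2) − (4)(-2.5) = -18
N→O: (4)(-3.5) − (5.5)(-2) = -3
O→P: (5.5)(-15) − (-15)(-3.5) = -135
P→Q: (-15)(-3) − (-11)(-15) = -120
Q→J: (-11)(13) − (0)(-3) = -143
Σ = -575.25
Area = |Σ|/2 = 287.625.

287.625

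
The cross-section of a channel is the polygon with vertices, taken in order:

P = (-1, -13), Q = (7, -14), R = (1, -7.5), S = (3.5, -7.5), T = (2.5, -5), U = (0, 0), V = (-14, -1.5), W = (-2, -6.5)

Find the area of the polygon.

P→Q: (-1)(-14) − (7)(-13) = 105
Q→R: (7)(-7.5) − (1)(-14) = -38.5
R→S: (1)(-7.5) − (3.5)(-7.5) = 18.75
S→T: (3.5)(-5) − (2.5)(-7.5) = 1.25
T→U: (2.5)(0) − (0)(-5) = 0
U→V: (0)(-1.5) − (-14)(0) = 0
V→W: (-14)(-6.5) − (-2)(-1.5) = 88
W→P: (-2)(-13) − (-1)(-6.5) = 19.5
Σ = 194
Area = |Σ|/2 = 97.

97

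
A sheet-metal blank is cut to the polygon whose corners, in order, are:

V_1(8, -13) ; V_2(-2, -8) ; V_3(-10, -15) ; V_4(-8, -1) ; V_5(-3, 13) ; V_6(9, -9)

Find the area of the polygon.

246

Apply the shoelace formula: 2A = Σ (x_i·y_{i+1} − x_{i+1}·y_i), indices taken mod 6.
Σ = (-90) + (-50) + (-110) + (-107) + (-90) + (-45) = -492
Area = |Σ|/2 = 246.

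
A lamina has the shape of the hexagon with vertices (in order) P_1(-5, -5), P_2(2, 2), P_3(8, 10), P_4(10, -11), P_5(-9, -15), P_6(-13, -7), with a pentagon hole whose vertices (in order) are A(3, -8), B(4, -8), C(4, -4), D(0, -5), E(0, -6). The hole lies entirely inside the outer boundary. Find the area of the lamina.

Outer boundary:
Apply the shoelace (surveyor's) formula: 2A = Σ (x_i·y_{i+1} − x_{i+1}·y_i), indices taken mod 6.
Σ = (0) + (4) + (-188) + (-249) + (-132) + (30) = -535
Area = |Σ|/2 = 267.5.
Hole:
Apply the shoelace formula: 2A = Σ (x_i·y_{i+1} − x_{i+1}·y_i), indices taken mod 5.
Σ = (8) + (16) + (-20) + (0) + (18) = 22
Area = |Σ|/2 = 11.
Net area = 267.5 − 11 = 256.5.

256.5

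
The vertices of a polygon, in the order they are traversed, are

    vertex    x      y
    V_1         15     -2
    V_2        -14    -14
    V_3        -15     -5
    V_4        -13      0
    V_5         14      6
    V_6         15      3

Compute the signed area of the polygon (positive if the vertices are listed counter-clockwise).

Σ = (-238) + (-140) + (-65) + (-78) + (-48) + (-75) = -644
Signed area = Σ/2 = -322 (negative ⇒ clockwise traversal).

-322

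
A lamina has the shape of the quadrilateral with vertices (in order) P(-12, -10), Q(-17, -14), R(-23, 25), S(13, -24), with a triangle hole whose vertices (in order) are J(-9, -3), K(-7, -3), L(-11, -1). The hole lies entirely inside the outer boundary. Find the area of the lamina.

468

Outer boundary:
Apply the shoelace formula: 2A = Σ (x_i·y_{i+1} − x_{i+1}·y_i), indices taken mod 4.
Cross-terms: -2, -747, 227, -418  ⇒  Σ = -940
Area = |Σ|/2 = 470.
Hole:
J→K: (-9)(-3) − (-7)(-3) = 6
K→L: (-7)(-1) − (-11)(-3) = -26
L→J: (-11)(-3) − (-9)(-1) = 24
Σ = 4
Area = |Σ|/2 = 2.
Net area = 470 − 2 = 468.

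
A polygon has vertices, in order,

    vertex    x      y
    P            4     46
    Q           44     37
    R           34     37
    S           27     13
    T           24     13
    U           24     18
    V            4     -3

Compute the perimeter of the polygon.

162

|PQ| = √((40)² + (-9)²) = √1681 = 41
|QR| = √((-10)² + (0)²) = √100 = 10
|RS| = √((-7)² + (-24)²) = √625 = 25
|ST| = √((-3)² + (0)²) = √9 = 3
|TU| = √((0)² + (5)²) = √25 = 5
|UV| = √((-20)² + (-21)²) = √841 = 29
|VP| = √((0)² + (49)²) = √2401 = 49
Perimeter = 41 + 10 + 25 + 3 + 5 + 29 + 49 = 162.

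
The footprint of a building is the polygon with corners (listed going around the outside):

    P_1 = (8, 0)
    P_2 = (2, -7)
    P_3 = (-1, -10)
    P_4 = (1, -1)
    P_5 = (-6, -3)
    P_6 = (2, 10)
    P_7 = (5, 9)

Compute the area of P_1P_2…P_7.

119.5

Apply the shoelace formula: 2A = Σ (x_i·y_{i+1} − x_{i+1}·y_i), indices taken mod 7.
Σ = (-56) + (-27) + (11) + (-9) + (-54) + (-32) + (-72) = -239
Area = |Σ|/2 = 119.5.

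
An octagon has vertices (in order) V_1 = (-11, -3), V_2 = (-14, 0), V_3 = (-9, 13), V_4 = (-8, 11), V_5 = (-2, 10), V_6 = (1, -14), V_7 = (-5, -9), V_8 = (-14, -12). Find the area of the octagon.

Σ = (-42) + (-182) + (5) + (-58) + (18) + (-79) + (-66) + (-90) = -494
Area = |Σ|/2 = 247.

247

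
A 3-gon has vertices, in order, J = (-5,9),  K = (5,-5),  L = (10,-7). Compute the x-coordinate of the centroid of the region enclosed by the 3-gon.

10/3

Apply Gauss's area formula. First the cross-terms c_i = x_i·y_{i+1} − x_{i+1}·y_i:
  -20, 15, 55  ⇒  2A = 50, A = 25.
Then Σ (x_i + x_{i+1})·c_i = 500, so x̄ = 500 / (6·25) = 10/3.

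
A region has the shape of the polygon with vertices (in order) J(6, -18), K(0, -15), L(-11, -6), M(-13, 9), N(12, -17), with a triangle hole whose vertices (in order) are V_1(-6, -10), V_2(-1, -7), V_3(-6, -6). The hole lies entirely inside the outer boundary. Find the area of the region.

Outer boundary:
Apply the shoelace (surveyor's) formula: 2A = Σ (x_i·y_{i+1} − x_{i+1}·y_i), indices taken mod 5.
Σ = (-90) + (-165) + (-177) + (113) + (-114) = -433
Area = |Σ|/2 = 216.5.
Hole:
Apply the shoelace (surveyor's) formula: 2A = Σ (x_i·y_{i+1} − x_{i+1}·y_i), indices taken mod 3.
Σ = (32) + (-36) + (24) = 20
Area = |Σ|/2 = 10.
Net area = 216.5 − 10 = 206.5.

206.5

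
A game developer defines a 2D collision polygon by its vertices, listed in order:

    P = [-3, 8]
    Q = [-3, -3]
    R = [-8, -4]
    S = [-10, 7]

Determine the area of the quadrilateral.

67

Apply the shoelace (surveyor's) formula: 2A = Σ (x_i·y_{i+1} − x_{i+1}·y_i), indices taken mod 4.
Cross-terms: 33, -12, -96, -59  ⇒  Σ = -134
Area = |Σ|/2 = 67.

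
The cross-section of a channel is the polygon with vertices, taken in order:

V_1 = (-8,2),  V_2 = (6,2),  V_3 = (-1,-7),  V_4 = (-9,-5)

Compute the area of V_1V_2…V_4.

Apply Gauss's area formula: 2A = Σ (x_i·y_{i+1} − x_{i+1}·y_i), indices taken mod 4.
V_1→V_2: (-8)(2) − (6)(2) = -28
V_2→V_3: (6)(-7) − (-1)(2) = -40
V_3→V_4: (-1)(-5) − (-9)(-7) = -58
V_4→V_1: (-9)(2) − (-8)(-5) = -58
Σ = -184
Area = |Σ|/2 = 92.

92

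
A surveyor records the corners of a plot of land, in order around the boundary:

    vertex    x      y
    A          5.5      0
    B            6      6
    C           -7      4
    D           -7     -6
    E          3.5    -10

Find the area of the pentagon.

Apply Gauss's area formula: 2A = Σ (x_i·y_{i+1} − x_{i+1}·y_i), indices taken mod 5.
Σ = (33) + (66) + (70) + (91) + (55) = 315
Area = |Σ|/2 = 157.5.

157.5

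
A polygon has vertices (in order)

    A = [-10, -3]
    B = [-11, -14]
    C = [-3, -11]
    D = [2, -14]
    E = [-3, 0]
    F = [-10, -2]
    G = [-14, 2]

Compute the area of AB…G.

Apply the surveyor's formula: 2A = Σ (x_i·y_{i+1} − x_{i+1}·y_i), indices taken mod 7.
A→B: (-10)(-14) − (-11)(-3) = 107
B→C: (-11)(-11) − (-3)(-14) = 79
C→D: (-3)(-14) − (2)(-11) = 64
D→E: (2)(0) − (-3)(-14) = -42
E→F: (-3)(-2) − (-10)(0) = 6
F→G: (-10)(2) − (-14)(-2) = -48
G→A: (-14)(-3) − (-10)(2) = 62
Σ = 228
Area = |Σ|/2 = 114.

114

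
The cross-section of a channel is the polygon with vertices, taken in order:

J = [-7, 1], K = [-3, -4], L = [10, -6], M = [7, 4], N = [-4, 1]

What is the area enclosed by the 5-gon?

Apply Gauss's area formula: 2A = Σ (x_i·y_{i+1} − x_{i+1}·y_i), indices taken mod 5.
Cross-terms: 31, 58, 82, 23, 3  ⇒  Σ = 197
Area = |Σ|/2 = 98.5.

98.5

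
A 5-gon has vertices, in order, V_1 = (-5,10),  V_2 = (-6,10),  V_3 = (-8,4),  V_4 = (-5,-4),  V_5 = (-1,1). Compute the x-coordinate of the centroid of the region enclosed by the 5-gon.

-743/156

Apply the shoelace (surveyor's) formula. First the cross-terms c_i = x_i·y_{i+1} − x_{i+1}·y_i:
  10, 56, 52, -9, -5  ⇒  2A = 104, A = 52.
Then Σ (x_i + x_{i+1})·c_i = -1486, so x̄ = -1486 / (6·52) = -743/156.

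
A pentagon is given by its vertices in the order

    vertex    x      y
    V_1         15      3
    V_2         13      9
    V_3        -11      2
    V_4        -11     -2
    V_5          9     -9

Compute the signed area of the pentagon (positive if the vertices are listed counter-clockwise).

Apply the surveyor's formula: 2A = Σ (x_i·y_{i+1} − x_{i+1}·y_i), indices taken mod 5.
Σ = (96) + (125) + (44) + (117) + (162) = 544
Signed area = Σ/2 = 272 (positive ⇒ counter-clockwise traversal).

272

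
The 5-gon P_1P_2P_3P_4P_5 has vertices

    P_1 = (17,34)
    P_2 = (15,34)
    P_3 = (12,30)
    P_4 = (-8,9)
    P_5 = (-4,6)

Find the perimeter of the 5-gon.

|P_1P_2| = √((-2)² + (0)²) = √4 = 2
|P_2P_3| = √((-3)² + (-4)²) = √25 = 5
|P_3P_4| = √((-20)² + (-21)²) = √841 = 29
|P_4P_5| = √((4)² + (-3)²) = √25 = 5
|P_5P_1| = √((21)² + (28)²) = √1225 = 35
Perimeter = 2 + 5 + 29 + 5 + 35 = 76.

76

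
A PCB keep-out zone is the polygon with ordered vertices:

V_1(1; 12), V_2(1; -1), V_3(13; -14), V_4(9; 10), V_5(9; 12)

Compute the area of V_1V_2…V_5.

178

V_1→V_2: (1)(-1) − (1)(12) = -13
V_2→V_3: (1)(-14) − (13)(-1) = -1
V_3→V_4: (13)(10) − (9)(-14) = 256
V_4→V_5: (9)(12) − (9)(10) = 18
V_5→V_1: (9)(12) − (1)(12) = 96
Σ = 356
Area = |Σ|/2 = 178.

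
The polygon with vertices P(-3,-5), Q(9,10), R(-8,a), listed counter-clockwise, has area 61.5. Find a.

The doubled signed area Σ (x_i y_{i+1} − x_{i+1} y_i) is linear in a.
With a=0 it equals 135; the coefficient of a is 12 (from the two edges through R).
So 12·a + 135 = 2·61.5 = 123 ⇒ a = -1.

-1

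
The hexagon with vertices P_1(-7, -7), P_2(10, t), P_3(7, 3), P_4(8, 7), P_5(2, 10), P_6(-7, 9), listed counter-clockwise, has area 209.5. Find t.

-2

The doubled signed area Σ (x_i y_{i+1} − x_{i+1} y_i) is linear in t.
With t=0 it equals 391; the coefficient of t is -14 (from the two edges through P_2).
So -14·t + 391 = 2·209.5 = 419 ⇒ t = -2.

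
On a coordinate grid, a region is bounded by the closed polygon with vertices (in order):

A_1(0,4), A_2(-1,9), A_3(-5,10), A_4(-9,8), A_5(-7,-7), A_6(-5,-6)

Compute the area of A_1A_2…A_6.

Apply the surveyor's formula: 2A = Σ (x_i·y_{i+1} − x_{i+1}·y_i), indices taken mod 6.
Cross-terms: 4, 35, 50, 119, 7, -20  ⇒  Σ = 195
Area = |Σ|/2 = 97.5.

97.5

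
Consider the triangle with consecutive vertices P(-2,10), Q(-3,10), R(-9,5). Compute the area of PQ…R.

2.5

P→Q: (-2)(10) − (-3)(10) = 10
Q→R: (-3)(5) − (-9)(10) = 75
R→P: (-9)(10) − (-2)(5) = -80
Σ = 5
Area = |Σ|/2 = 2.5.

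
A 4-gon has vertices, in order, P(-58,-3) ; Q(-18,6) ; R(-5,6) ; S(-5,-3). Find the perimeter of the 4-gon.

|PQ| = √((40)² + (9)²) = √1681 = 41
|QR| = √((13)² + (0)²) = √169 = 13
|RS| = √((0)² + (-9)²) = √81 = 9
|SP| = √((-53)² + (0)²) = √2809 = 53
Perimeter = 41 + 13 + 9 + 53 = 116.

116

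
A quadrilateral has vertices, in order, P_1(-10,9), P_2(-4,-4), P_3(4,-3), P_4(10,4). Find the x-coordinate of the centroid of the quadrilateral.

-0.5

Apply the surveyor's formula. First the cross-terms c_i = x_i·y_{i+1} − x_{i+1}·y_i:
  76, 28, 46, 130  ⇒  2A = 280, A = 140.
Then Σ (x_i + x_{i+1})·c_i = -420, so x̄ = -420 / (6·140) = -0.5.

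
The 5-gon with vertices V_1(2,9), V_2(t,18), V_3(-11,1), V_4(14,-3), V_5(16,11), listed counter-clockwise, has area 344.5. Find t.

Write out the shoelace sum; only the two edges meeting at V_2 involve t:
2·Area = [(2·18 − t·9) + (t·1 − (-11)·18)] + 343
       = -8·t + 577 = 689
⇒ t = -14.

-14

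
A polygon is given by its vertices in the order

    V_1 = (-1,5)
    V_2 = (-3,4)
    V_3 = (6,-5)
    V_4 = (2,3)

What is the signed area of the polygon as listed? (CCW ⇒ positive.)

Σ = (11) + (-9) + (28) + (13) = 43
Signed area = Σ/2 = 21.5 (positive ⇒ counter-clockwise traversal).

21.5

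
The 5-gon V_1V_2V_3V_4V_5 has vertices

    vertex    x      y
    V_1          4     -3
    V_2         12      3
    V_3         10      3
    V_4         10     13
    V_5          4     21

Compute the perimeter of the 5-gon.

|V_1V_2| = √((8)² + (6)²) = √100 = 10
|V_2V_3| = √((-2)² + (0)²) = √4 = 2
|V_3V_4| = √((0)² + (10)²) = √100 = 10
|V_4V_5| = √((-6)² + (8)²) = √100 = 10
|V_5V_1| = √((0)² + (-24)²) = √576 = 24
Perimeter = 10 + 2 + 10 + 10 + 24 = 56.

56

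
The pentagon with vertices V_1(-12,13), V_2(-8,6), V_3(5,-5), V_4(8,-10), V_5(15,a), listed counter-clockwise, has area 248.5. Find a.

6

Write out the shoelace sum; only the two edges meeting at V_5 involve a:
2·Area = [(8·a − 15·(-10)) + (15·13 − (-12)·a)] + 32
       = 20·a + 377 = 497
⇒ a = 6.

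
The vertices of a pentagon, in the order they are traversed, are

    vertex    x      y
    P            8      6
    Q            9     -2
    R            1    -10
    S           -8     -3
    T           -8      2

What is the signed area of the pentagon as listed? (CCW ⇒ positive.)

-172.5

P→Q: (8)(-2) − (9)(6) = -70
Q→R: (9)(-10) − (1)(-2) = -88
R→S: (1)(-3) − (-8)(-10) = -83
S→T: (-8)(2) − (-8)(-3) = -40
T→P: (-8)(6) − (8)(2) = -64
Σ = -345
Signed area = Σ/2 = -172.5 (negative ⇒ clockwise traversal).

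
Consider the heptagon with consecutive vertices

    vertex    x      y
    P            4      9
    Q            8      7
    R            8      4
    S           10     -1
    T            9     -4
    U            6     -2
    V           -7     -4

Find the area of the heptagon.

113

Σ = (-44) + (-24) + (-48) + (-31) + (6) + (-38) + (-47) = -226
Area = |Σ|/2 = 113.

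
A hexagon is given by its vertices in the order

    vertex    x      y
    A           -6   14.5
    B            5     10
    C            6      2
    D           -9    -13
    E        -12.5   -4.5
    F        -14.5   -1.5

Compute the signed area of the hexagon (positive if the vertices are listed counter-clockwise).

Cross-terms: -132.5, -50, -60, -122, -46.5, -219.25  ⇒  Σ = -630.25
Signed area = Σ/2 = -315.125 (negative ⇒ clockwise traversal).

-315.125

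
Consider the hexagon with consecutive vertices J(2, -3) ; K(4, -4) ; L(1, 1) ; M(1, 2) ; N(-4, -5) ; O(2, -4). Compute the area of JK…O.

Apply the surveyor's formula: 2A = Σ (x_i·y_{i+1} − x_{i+1}·y_i), indices taken mod 6.
Σ = (4) + (8) + (1) + (3) + (26) + (2) = 44
Area = |Σ|/2 = 22.

22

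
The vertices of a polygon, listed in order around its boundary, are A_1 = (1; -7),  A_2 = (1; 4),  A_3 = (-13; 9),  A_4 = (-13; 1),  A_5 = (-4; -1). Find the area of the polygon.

A_1→A_2: (1)(4) − (1)(-7) = 11
A_2→A_3: (1)(9) − (-13)(4) = 61
A_3→A_4: (-13)(1) − (-13)(9) = 104
A_4→A_5: (-13)(-1) − (-4)(1) = 17
A_5→A_1: (-4)(-7) − (1)(-1) = 29
Σ = 222
Area = |Σ|/2 = 111.

111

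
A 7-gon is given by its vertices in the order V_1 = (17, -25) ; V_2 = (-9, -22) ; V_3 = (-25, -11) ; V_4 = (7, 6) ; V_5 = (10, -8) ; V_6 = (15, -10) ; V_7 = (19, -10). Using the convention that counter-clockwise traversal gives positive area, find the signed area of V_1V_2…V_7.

-742

Σ = (-599) + (-451) + (-73) + (-116) + (20) + (40) + (-305) = -1484
Signed area = Σ/2 = -742 (negative ⇒ clockwise traversal).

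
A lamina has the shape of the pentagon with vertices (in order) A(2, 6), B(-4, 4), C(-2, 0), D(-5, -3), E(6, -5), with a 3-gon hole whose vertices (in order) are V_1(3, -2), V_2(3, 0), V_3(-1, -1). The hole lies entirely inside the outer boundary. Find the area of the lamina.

Outer boundary:
Apply the shoelace (surveyor's) formula: 2A = Σ (x_i·y_{i+1} − x_{i+1}·y_i), indices taken mod 5.
A→B: (2)(4) − (-4)(6) = 32
B→C: (-4)(0) − (-2)(4) = 8
C→D: (-2)(-3) − (-5)(0) = 6
D→E: (-5)(-5) − (6)(-3) = 43
E→A: (6)(6) − (2)(-5) = 46
Σ = 135
Area = |Σ|/2 = 67.5.
Hole:
Apply the shoelace (surveyor's) formula: 2A = Σ (x_i·y_{i+1} − x_{i+1}·y_i), indices taken mod 3.
Σ = (6) + (-3) + (5) = 8
Area = |Σ|/2 = 4.
Net area = 67.5 − 4 = 63.5.

63.5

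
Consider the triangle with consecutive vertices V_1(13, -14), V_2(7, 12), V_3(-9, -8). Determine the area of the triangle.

268

Apply the shoelace (surveyor's) formula: 2A = Σ (x_i·y_{i+1} − x_{i+1}·y_i), indices taken mod 3.
V_1→V_2: (13)(12) − (7)(-14) = 254
V_2→V_3: (7)(-8) − (-9)(12) = 52
V_3→V_1: (-9)(-14) − (13)(-8) = 230
Σ = 536
Area = |Σ|/2 = 268.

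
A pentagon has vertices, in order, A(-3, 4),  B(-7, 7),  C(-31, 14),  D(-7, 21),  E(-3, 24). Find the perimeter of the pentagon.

80

|AB| = √((-4)² + (3)²) = √25 = 5
|BC| = √((-24)² + (7)²) = √625 = 25
|CD| = √((24)² + (7)²) = √625 = 25
|DE| = √((4)² + (3)²) = √25 = 5
|EA| = √((0)² + (-20)²) = √400 = 20
Perimeter = 5 + 25 + 25 + 5 + 20 = 80.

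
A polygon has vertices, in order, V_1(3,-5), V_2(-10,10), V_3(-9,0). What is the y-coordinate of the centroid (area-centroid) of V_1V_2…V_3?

Apply the shoelace (surveyor's) formula. First the cross-terms c_i = x_i·y_{i+1} − x_{i+1}·y_i:
  -20, 90, 45  ⇒  2A = 115, A = 57.5.
Then Σ (y_i + y_{i+1})·c_i = 575, so ȳ = 575 / (6·57.5) = 5/3.

5/3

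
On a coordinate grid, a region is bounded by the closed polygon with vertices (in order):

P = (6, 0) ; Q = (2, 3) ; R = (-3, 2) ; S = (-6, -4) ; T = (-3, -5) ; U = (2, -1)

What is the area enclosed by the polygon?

P→Q: (6)(3) − (2)(0) = 18
Q→R: (2)(2) − (-3)(3) = 13
R→S: (-3)(-4) − (-6)(2) = 24
S→T: (-6)(-5) − (-3)(-4) = 18
T→U: (-3)(-1) − (2)(-5) = 13
U→P: (2)(0) − (6)(-1) = 6
Σ = 92
Area = |Σ|/2 = 46.

46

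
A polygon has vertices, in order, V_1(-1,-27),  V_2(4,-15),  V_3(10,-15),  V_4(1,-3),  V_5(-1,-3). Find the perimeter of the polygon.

|V_1V_2| = √((5)² + (12)²) = √169 = 13
|V_2V_3| = √((6)² + (0)²) = √36 = 6
|V_3V_4| = √((-9)² + (12)²) = √225 = 15
|V_4V_5| = √((-2)² + (0)²) = √4 = 2
|V_5V_1| = √((0)² + (-24)²) = √576 = 24
Perimeter = 13 + 6 + 15 + 2 + 24 = 60.

60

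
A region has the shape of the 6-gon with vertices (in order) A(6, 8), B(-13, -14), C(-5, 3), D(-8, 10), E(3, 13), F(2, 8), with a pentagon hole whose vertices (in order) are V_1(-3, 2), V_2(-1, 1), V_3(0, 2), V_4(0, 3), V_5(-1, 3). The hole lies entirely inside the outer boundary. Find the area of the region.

138

Outer boundary:
Σ = (20) + (-109) + (-26) + (-134) + (-2) + (-32) = -283
Area = |Σ|/2 = 141.5.
Hole:
Apply the shoelace (surveyor's) formula: 2A = Σ (x_i·y_{i+1} − x_{i+1}·y_i), indices taken mod 5.
Σ = (-1) + (-2) + (0) + (3) + (7) = 7
Area = |Σ|/2 = 3.5.
Net area = 141.5 − 3.5 = 138.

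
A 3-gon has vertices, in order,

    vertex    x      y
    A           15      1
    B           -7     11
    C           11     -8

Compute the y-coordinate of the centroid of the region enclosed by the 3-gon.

Apply the shoelace formula. First the cross-terms c_i = x_i·y_{i+1} − x_{i+1}·y_i:
  172, -65, 131  ⇒  2A = 238, A = 119.
Then Σ (y_i + y_{i+1})·c_i = 952, so ȳ = 952 / (6·119) = 4/3.

4/3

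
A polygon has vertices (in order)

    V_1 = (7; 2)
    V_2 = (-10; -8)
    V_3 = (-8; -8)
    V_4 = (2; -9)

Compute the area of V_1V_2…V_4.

67.5

Apply the shoelace (surveyor's) formula: 2A = Σ (x_i·y_{i+1} − x_{i+1}·y_i), indices taken mod 4.
Σ = (-36) + (16) + (88) + (67) = 135
Area = |Σ|/2 = 67.5.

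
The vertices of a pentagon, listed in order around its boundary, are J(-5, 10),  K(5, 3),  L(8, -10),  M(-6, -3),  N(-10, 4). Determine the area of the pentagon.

Apply Gauss's area formula: 2A = Σ (x_i·y_{i+1} − x_{i+1}·y_i), indices taken mod 5.
Σ = (-65) + (-74) + (-84) + (-54) + (-80) = -357
Area = |Σ|/2 = 178.5.

178.5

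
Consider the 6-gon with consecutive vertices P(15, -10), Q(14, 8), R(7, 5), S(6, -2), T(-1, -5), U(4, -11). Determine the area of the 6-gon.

Apply Gauss's area formula: 2A = Σ (x_i·y_{i+1} − x_{i+1}·y_i), indices taken mod 6.
Σ = (260) + (14) + (-44) + (-32) + (31) + (125) = 354
Area = |Σ|/2 = 177.

177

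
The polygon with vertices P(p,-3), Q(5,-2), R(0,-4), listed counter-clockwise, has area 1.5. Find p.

Write out the shoelace sum; only the two edges meeting at P involve p:
2·Area = [(0·(-3) − p·(-4)) + (p·(-2) − 5·(-3))] + -20
       = 2·p + -5 = 3
⇒ p = 4.

4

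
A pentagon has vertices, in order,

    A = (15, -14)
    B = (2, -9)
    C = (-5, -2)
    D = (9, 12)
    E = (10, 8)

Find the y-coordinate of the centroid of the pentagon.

-530/253

Apply the surveyor's formula. First the cross-terms c_i = x_i·y_{i+1} − x_{i+1}·y_i:
  -107, -49, -42, -48, -260  ⇒  2A = -506, A = -253.
Then Σ (y_i + y_{i+1})·c_i = 3180, so ȳ = 3180 / (6·(-253)) = -530/253.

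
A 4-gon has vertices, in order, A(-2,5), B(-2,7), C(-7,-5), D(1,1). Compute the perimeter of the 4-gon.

|AB| = √((0)² + (2)²) = √4 = 2
|BC| = √((-5)² + (-12)²) = √169 = 13
|CD| = √((8)² + (6)²) = √100 = 10
|DA| = √((-3)² + (4)²) = √25 = 5
Perimeter = 2 + 13 + 10 + 5 = 30.

30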